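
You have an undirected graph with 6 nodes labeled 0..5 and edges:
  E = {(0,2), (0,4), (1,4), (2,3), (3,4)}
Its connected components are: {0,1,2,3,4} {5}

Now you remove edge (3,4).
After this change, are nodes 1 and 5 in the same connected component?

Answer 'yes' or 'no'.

Answer: no

Derivation:
Initial components: {0,1,2,3,4} {5}
Removing edge (3,4): not a bridge — component count unchanged at 2.
New components: {0,1,2,3,4} {5}
Are 1 and 5 in the same component? no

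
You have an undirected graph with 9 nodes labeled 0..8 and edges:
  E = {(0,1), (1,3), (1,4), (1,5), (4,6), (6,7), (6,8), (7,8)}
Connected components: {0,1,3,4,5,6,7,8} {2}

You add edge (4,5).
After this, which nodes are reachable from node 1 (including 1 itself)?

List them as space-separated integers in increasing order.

Before: nodes reachable from 1: {0,1,3,4,5,6,7,8}
Adding (4,5): both endpoints already in same component. Reachability from 1 unchanged.
After: nodes reachable from 1: {0,1,3,4,5,6,7,8}

Answer: 0 1 3 4 5 6 7 8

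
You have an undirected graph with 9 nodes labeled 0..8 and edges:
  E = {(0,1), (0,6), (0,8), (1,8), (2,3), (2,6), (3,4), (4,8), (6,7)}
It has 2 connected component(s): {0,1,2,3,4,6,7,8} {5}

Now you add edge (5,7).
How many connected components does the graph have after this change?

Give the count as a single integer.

Answer: 1

Derivation:
Initial component count: 2
Add (5,7): merges two components. Count decreases: 2 -> 1.
New component count: 1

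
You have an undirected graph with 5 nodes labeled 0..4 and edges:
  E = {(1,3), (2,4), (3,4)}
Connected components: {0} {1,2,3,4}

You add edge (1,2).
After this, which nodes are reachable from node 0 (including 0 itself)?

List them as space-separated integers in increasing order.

Answer: 0

Derivation:
Before: nodes reachable from 0: {0}
Adding (1,2): both endpoints already in same component. Reachability from 0 unchanged.
After: nodes reachable from 0: {0}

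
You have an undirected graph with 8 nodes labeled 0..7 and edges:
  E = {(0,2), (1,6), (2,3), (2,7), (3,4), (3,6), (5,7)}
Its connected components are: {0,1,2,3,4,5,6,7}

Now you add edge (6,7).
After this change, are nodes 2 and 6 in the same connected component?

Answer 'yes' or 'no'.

Answer: yes

Derivation:
Initial components: {0,1,2,3,4,5,6,7}
Adding edge (6,7): both already in same component {0,1,2,3,4,5,6,7}. No change.
New components: {0,1,2,3,4,5,6,7}
Are 2 and 6 in the same component? yes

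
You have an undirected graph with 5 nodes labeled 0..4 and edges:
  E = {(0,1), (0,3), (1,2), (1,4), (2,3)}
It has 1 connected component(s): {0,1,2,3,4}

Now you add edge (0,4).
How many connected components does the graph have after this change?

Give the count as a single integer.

Initial component count: 1
Add (0,4): endpoints already in same component. Count unchanged: 1.
New component count: 1

Answer: 1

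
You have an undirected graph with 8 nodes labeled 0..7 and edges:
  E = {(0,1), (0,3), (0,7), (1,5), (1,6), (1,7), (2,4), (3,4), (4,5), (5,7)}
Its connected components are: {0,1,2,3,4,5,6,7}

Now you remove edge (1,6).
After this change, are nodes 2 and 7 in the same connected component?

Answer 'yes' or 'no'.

Initial components: {0,1,2,3,4,5,6,7}
Removing edge (1,6): it was a bridge — component count 1 -> 2.
New components: {0,1,2,3,4,5,7} {6}
Are 2 and 7 in the same component? yes

Answer: yes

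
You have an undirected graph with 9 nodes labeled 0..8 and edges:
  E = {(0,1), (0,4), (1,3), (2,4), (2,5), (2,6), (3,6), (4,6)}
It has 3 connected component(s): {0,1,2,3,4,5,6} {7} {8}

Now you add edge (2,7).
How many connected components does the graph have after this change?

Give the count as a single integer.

Initial component count: 3
Add (2,7): merges two components. Count decreases: 3 -> 2.
New component count: 2

Answer: 2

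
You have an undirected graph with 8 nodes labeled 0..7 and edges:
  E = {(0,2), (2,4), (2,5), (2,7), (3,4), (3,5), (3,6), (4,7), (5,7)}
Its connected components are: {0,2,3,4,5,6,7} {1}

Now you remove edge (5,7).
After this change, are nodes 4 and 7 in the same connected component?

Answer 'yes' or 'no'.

Initial components: {0,2,3,4,5,6,7} {1}
Removing edge (5,7): not a bridge — component count unchanged at 2.
New components: {0,2,3,4,5,6,7} {1}
Are 4 and 7 in the same component? yes

Answer: yes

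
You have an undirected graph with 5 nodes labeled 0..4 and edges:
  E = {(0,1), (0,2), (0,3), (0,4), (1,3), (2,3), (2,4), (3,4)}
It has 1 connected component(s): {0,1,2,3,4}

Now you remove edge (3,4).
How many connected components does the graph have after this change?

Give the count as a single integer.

Initial component count: 1
Remove (3,4): not a bridge. Count unchanged: 1.
  After removal, components: {0,1,2,3,4}
New component count: 1

Answer: 1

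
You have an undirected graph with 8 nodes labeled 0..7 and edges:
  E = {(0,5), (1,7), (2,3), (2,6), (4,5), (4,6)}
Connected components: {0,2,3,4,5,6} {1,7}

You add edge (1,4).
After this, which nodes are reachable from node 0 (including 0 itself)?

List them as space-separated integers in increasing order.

Before: nodes reachable from 0: {0,2,3,4,5,6}
Adding (1,4): merges 0's component with another. Reachability grows.
After: nodes reachable from 0: {0,1,2,3,4,5,6,7}

Answer: 0 1 2 3 4 5 6 7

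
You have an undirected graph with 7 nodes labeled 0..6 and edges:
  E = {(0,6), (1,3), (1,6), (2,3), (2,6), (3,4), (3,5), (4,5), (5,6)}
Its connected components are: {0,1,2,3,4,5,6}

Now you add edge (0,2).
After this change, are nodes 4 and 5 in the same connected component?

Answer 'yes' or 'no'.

Answer: yes

Derivation:
Initial components: {0,1,2,3,4,5,6}
Adding edge (0,2): both already in same component {0,1,2,3,4,5,6}. No change.
New components: {0,1,2,3,4,5,6}
Are 4 and 5 in the same component? yes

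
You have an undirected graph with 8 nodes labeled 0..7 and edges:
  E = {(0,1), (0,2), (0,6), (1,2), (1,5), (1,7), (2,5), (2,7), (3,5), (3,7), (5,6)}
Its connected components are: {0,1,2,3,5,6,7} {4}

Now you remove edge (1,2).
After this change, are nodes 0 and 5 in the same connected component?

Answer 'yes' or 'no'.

Answer: yes

Derivation:
Initial components: {0,1,2,3,5,6,7} {4}
Removing edge (1,2): not a bridge — component count unchanged at 2.
New components: {0,1,2,3,5,6,7} {4}
Are 0 and 5 in the same component? yes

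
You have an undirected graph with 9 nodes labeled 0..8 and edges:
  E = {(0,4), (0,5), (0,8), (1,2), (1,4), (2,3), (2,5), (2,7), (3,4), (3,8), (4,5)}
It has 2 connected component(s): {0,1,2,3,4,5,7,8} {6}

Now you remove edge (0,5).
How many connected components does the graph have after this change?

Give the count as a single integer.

Initial component count: 2
Remove (0,5): not a bridge. Count unchanged: 2.
  After removal, components: {0,1,2,3,4,5,7,8} {6}
New component count: 2

Answer: 2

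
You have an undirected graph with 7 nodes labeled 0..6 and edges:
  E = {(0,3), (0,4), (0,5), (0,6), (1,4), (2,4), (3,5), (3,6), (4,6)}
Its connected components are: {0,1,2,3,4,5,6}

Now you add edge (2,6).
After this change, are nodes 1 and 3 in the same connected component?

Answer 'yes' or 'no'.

Initial components: {0,1,2,3,4,5,6}
Adding edge (2,6): both already in same component {0,1,2,3,4,5,6}. No change.
New components: {0,1,2,3,4,5,6}
Are 1 and 3 in the same component? yes

Answer: yes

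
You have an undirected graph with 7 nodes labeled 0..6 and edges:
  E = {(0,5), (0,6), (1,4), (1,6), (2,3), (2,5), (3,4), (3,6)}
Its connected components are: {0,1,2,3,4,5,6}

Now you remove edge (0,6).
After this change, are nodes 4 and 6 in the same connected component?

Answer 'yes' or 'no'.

Initial components: {0,1,2,3,4,5,6}
Removing edge (0,6): not a bridge — component count unchanged at 1.
New components: {0,1,2,3,4,5,6}
Are 4 and 6 in the same component? yes

Answer: yes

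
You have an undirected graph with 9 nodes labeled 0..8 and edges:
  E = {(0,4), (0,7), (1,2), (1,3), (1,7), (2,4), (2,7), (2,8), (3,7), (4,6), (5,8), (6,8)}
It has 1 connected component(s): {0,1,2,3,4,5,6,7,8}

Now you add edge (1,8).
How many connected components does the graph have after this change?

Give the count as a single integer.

Initial component count: 1
Add (1,8): endpoints already in same component. Count unchanged: 1.
New component count: 1

Answer: 1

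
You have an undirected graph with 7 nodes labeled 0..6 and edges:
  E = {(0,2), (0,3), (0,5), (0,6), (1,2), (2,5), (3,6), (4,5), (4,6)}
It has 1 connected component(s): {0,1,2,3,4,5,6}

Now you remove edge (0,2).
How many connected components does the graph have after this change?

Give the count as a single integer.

Initial component count: 1
Remove (0,2): not a bridge. Count unchanged: 1.
  After removal, components: {0,1,2,3,4,5,6}
New component count: 1

Answer: 1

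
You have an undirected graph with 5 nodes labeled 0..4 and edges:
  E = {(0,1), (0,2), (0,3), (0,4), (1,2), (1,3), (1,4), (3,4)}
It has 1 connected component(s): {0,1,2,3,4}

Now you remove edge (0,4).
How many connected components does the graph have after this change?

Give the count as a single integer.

Answer: 1

Derivation:
Initial component count: 1
Remove (0,4): not a bridge. Count unchanged: 1.
  After removal, components: {0,1,2,3,4}
New component count: 1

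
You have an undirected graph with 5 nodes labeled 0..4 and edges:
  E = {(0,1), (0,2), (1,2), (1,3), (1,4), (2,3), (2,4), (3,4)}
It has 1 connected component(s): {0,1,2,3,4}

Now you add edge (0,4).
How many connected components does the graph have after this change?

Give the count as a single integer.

Answer: 1

Derivation:
Initial component count: 1
Add (0,4): endpoints already in same component. Count unchanged: 1.
New component count: 1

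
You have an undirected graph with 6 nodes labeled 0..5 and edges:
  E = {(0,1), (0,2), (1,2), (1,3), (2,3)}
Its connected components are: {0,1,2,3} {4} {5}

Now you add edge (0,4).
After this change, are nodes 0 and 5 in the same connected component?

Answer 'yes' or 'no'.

Answer: no

Derivation:
Initial components: {0,1,2,3} {4} {5}
Adding edge (0,4): merges {0,1,2,3} and {4}.
New components: {0,1,2,3,4} {5}
Are 0 and 5 in the same component? no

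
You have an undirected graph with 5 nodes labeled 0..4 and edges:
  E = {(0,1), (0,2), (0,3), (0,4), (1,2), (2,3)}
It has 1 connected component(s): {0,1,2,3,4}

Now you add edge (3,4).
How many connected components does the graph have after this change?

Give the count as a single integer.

Answer: 1

Derivation:
Initial component count: 1
Add (3,4): endpoints already in same component. Count unchanged: 1.
New component count: 1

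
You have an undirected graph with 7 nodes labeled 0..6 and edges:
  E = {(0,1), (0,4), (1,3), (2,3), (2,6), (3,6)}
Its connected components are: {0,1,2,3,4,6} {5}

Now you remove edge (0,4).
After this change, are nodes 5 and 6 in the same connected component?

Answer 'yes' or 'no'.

Answer: no

Derivation:
Initial components: {0,1,2,3,4,6} {5}
Removing edge (0,4): it was a bridge — component count 2 -> 3.
New components: {0,1,2,3,6} {4} {5}
Are 5 and 6 in the same component? no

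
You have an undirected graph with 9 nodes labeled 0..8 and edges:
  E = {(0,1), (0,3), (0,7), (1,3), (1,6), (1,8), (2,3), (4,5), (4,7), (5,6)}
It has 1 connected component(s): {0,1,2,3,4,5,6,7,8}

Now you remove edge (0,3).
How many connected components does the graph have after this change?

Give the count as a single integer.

Initial component count: 1
Remove (0,3): not a bridge. Count unchanged: 1.
  After removal, components: {0,1,2,3,4,5,6,7,8}
New component count: 1

Answer: 1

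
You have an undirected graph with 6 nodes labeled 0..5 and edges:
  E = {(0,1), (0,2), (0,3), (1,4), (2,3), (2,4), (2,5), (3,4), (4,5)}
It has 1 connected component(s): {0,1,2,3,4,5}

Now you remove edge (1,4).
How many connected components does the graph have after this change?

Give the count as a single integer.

Answer: 1

Derivation:
Initial component count: 1
Remove (1,4): not a bridge. Count unchanged: 1.
  After removal, components: {0,1,2,3,4,5}
New component count: 1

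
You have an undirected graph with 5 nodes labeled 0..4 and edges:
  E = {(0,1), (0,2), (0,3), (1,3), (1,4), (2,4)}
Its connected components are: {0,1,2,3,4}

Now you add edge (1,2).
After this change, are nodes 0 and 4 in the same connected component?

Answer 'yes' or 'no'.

Answer: yes

Derivation:
Initial components: {0,1,2,3,4}
Adding edge (1,2): both already in same component {0,1,2,3,4}. No change.
New components: {0,1,2,3,4}
Are 0 and 4 in the same component? yes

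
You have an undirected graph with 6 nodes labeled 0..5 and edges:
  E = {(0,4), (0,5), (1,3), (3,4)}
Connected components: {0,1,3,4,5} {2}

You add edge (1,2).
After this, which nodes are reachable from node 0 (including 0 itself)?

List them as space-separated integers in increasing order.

Answer: 0 1 2 3 4 5

Derivation:
Before: nodes reachable from 0: {0,1,3,4,5}
Adding (1,2): merges 0's component with another. Reachability grows.
After: nodes reachable from 0: {0,1,2,3,4,5}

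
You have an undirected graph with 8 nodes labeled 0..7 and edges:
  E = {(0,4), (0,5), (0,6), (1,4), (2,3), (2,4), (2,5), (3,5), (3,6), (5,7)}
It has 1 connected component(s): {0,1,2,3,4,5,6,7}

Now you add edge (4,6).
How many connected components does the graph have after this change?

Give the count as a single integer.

Initial component count: 1
Add (4,6): endpoints already in same component. Count unchanged: 1.
New component count: 1

Answer: 1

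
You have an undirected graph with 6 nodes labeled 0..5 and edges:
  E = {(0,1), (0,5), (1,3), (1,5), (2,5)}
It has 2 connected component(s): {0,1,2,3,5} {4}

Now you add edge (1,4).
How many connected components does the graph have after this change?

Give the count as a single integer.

Answer: 1

Derivation:
Initial component count: 2
Add (1,4): merges two components. Count decreases: 2 -> 1.
New component count: 1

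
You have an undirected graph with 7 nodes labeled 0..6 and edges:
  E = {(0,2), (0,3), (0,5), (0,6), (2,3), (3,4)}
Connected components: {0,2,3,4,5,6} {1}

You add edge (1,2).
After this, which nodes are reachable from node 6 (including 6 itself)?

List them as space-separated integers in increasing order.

Answer: 0 1 2 3 4 5 6

Derivation:
Before: nodes reachable from 6: {0,2,3,4,5,6}
Adding (1,2): merges 6's component with another. Reachability grows.
After: nodes reachable from 6: {0,1,2,3,4,5,6}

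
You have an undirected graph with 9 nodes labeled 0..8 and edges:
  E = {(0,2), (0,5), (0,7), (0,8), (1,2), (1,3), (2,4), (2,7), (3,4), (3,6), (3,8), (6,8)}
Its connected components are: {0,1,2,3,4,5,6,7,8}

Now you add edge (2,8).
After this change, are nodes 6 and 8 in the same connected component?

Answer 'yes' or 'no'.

Initial components: {0,1,2,3,4,5,6,7,8}
Adding edge (2,8): both already in same component {0,1,2,3,4,5,6,7,8}. No change.
New components: {0,1,2,3,4,5,6,7,8}
Are 6 and 8 in the same component? yes

Answer: yes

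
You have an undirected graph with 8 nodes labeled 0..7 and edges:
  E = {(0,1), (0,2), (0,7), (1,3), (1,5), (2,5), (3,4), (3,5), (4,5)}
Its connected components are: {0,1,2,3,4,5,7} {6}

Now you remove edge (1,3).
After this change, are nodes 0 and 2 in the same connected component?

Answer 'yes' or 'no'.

Initial components: {0,1,2,3,4,5,7} {6}
Removing edge (1,3): not a bridge — component count unchanged at 2.
New components: {0,1,2,3,4,5,7} {6}
Are 0 and 2 in the same component? yes

Answer: yes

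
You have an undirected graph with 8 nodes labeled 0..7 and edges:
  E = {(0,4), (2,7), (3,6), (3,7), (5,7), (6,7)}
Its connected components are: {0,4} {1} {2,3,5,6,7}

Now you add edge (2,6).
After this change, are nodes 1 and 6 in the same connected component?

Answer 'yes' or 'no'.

Initial components: {0,4} {1} {2,3,5,6,7}
Adding edge (2,6): both already in same component {2,3,5,6,7}. No change.
New components: {0,4} {1} {2,3,5,6,7}
Are 1 and 6 in the same component? no

Answer: no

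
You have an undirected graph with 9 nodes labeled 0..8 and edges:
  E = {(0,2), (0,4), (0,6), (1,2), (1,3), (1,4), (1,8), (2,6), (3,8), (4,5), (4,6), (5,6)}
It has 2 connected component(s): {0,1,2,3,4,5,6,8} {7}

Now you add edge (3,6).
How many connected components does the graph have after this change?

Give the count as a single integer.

Answer: 2

Derivation:
Initial component count: 2
Add (3,6): endpoints already in same component. Count unchanged: 2.
New component count: 2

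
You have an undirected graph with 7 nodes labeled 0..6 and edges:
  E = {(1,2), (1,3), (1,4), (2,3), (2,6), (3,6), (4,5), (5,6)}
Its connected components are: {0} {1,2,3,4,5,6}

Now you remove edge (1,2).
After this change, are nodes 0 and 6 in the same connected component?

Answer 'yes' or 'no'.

Initial components: {0} {1,2,3,4,5,6}
Removing edge (1,2): not a bridge — component count unchanged at 2.
New components: {0} {1,2,3,4,5,6}
Are 0 and 6 in the same component? no

Answer: no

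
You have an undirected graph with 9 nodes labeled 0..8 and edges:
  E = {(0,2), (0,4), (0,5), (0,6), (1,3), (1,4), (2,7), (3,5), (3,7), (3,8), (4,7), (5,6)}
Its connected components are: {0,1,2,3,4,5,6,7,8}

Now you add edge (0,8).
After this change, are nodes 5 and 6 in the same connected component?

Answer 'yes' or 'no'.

Answer: yes

Derivation:
Initial components: {0,1,2,3,4,5,6,7,8}
Adding edge (0,8): both already in same component {0,1,2,3,4,5,6,7,8}. No change.
New components: {0,1,2,3,4,5,6,7,8}
Are 5 and 6 in the same component? yes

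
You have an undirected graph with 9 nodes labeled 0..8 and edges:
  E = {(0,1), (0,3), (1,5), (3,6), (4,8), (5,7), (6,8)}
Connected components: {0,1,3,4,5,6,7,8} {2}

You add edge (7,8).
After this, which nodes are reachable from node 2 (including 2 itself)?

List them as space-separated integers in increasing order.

Before: nodes reachable from 2: {2}
Adding (7,8): both endpoints already in same component. Reachability from 2 unchanged.
After: nodes reachable from 2: {2}

Answer: 2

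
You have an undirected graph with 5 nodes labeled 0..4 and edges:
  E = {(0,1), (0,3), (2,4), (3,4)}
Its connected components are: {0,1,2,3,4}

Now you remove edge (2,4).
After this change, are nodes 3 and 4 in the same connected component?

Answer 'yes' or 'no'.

Initial components: {0,1,2,3,4}
Removing edge (2,4): it was a bridge — component count 1 -> 2.
New components: {0,1,3,4} {2}
Are 3 and 4 in the same component? yes

Answer: yes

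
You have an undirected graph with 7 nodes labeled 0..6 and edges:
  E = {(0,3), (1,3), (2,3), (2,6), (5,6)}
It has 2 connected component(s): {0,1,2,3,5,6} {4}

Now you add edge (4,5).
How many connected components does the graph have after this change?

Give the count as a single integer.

Answer: 1

Derivation:
Initial component count: 2
Add (4,5): merges two components. Count decreases: 2 -> 1.
New component count: 1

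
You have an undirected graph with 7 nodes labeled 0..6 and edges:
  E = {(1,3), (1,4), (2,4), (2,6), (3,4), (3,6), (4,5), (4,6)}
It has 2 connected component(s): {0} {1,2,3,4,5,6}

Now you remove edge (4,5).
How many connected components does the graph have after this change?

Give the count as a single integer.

Initial component count: 2
Remove (4,5): it was a bridge. Count increases: 2 -> 3.
  After removal, components: {0} {1,2,3,4,6} {5}
New component count: 3

Answer: 3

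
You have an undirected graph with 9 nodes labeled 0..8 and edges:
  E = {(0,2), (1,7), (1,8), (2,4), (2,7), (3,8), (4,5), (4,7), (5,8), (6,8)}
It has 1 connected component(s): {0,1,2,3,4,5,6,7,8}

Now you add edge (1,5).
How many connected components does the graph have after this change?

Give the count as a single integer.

Answer: 1

Derivation:
Initial component count: 1
Add (1,5): endpoints already in same component. Count unchanged: 1.
New component count: 1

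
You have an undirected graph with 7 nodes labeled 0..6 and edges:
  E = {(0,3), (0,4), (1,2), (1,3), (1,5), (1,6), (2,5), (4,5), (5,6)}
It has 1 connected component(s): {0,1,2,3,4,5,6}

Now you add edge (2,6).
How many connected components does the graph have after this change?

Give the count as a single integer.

Initial component count: 1
Add (2,6): endpoints already in same component. Count unchanged: 1.
New component count: 1

Answer: 1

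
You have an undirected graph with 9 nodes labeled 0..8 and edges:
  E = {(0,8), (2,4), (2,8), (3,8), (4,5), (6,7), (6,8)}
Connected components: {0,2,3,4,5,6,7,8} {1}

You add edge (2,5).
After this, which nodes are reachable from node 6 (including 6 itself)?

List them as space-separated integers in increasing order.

Answer: 0 2 3 4 5 6 7 8

Derivation:
Before: nodes reachable from 6: {0,2,3,4,5,6,7,8}
Adding (2,5): both endpoints already in same component. Reachability from 6 unchanged.
After: nodes reachable from 6: {0,2,3,4,5,6,7,8}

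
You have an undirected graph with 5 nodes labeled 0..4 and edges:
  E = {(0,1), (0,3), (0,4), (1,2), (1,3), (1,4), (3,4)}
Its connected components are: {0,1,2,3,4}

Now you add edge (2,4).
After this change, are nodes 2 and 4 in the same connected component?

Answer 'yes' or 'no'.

Initial components: {0,1,2,3,4}
Adding edge (2,4): both already in same component {0,1,2,3,4}. No change.
New components: {0,1,2,3,4}
Are 2 and 4 in the same component? yes

Answer: yes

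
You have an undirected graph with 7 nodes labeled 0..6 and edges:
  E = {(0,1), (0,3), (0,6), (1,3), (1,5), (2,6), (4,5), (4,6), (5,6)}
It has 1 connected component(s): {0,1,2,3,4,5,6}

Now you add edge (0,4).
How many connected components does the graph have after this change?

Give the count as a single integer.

Answer: 1

Derivation:
Initial component count: 1
Add (0,4): endpoints already in same component. Count unchanged: 1.
New component count: 1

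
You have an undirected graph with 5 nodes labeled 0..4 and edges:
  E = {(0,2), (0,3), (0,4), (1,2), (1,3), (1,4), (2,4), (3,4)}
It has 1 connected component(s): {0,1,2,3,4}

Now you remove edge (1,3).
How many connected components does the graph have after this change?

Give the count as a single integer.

Answer: 1

Derivation:
Initial component count: 1
Remove (1,3): not a bridge. Count unchanged: 1.
  After removal, components: {0,1,2,3,4}
New component count: 1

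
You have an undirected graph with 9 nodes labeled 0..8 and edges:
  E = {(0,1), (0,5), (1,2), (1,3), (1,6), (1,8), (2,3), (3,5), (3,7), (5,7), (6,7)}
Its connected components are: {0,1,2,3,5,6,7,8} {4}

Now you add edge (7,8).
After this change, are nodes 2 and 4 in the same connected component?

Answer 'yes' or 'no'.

Initial components: {0,1,2,3,5,6,7,8} {4}
Adding edge (7,8): both already in same component {0,1,2,3,5,6,7,8}. No change.
New components: {0,1,2,3,5,6,7,8} {4}
Are 2 and 4 in the same component? no

Answer: no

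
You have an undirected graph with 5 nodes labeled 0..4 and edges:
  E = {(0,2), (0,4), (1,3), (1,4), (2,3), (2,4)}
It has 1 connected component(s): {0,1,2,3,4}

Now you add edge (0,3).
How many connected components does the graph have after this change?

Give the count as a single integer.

Answer: 1

Derivation:
Initial component count: 1
Add (0,3): endpoints already in same component. Count unchanged: 1.
New component count: 1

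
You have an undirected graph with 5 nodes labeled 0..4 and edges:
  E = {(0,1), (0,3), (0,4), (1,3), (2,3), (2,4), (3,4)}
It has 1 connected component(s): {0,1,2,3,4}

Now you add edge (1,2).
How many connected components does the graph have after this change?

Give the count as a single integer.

Initial component count: 1
Add (1,2): endpoints already in same component. Count unchanged: 1.
New component count: 1

Answer: 1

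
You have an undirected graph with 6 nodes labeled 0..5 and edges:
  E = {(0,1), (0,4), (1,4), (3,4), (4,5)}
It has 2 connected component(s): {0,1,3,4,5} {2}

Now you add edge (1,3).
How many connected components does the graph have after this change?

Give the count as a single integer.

Answer: 2

Derivation:
Initial component count: 2
Add (1,3): endpoints already in same component. Count unchanged: 2.
New component count: 2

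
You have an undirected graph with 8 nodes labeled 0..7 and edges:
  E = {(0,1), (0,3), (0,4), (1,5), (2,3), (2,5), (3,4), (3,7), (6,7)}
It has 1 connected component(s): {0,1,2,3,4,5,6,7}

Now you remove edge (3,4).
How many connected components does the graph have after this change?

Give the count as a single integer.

Initial component count: 1
Remove (3,4): not a bridge. Count unchanged: 1.
  After removal, components: {0,1,2,3,4,5,6,7}
New component count: 1

Answer: 1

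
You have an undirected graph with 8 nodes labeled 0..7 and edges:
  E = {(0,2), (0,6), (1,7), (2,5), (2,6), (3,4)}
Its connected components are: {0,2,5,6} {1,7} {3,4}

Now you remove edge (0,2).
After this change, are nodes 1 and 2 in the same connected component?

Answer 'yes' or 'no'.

Initial components: {0,2,5,6} {1,7} {3,4}
Removing edge (0,2): not a bridge — component count unchanged at 3.
New components: {0,2,5,6} {1,7} {3,4}
Are 1 and 2 in the same component? no

Answer: no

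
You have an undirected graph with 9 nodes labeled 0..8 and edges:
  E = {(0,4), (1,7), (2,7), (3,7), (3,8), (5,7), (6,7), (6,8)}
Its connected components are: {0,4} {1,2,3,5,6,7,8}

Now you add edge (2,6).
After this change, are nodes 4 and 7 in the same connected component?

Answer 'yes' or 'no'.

Initial components: {0,4} {1,2,3,5,6,7,8}
Adding edge (2,6): both already in same component {1,2,3,5,6,7,8}. No change.
New components: {0,4} {1,2,3,5,6,7,8}
Are 4 and 7 in the same component? no

Answer: no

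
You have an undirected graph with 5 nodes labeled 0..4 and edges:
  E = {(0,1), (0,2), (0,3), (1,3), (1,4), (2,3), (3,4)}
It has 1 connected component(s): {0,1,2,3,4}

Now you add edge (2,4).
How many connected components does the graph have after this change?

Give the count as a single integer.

Answer: 1

Derivation:
Initial component count: 1
Add (2,4): endpoints already in same component. Count unchanged: 1.
New component count: 1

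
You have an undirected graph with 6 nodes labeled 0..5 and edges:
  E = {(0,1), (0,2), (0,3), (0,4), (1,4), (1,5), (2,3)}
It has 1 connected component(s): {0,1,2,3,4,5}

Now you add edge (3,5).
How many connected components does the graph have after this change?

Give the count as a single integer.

Answer: 1

Derivation:
Initial component count: 1
Add (3,5): endpoints already in same component. Count unchanged: 1.
New component count: 1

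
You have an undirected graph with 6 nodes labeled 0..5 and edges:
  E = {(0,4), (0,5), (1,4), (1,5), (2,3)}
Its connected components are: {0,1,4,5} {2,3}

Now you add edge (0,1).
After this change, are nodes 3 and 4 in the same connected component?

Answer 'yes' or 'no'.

Answer: no

Derivation:
Initial components: {0,1,4,5} {2,3}
Adding edge (0,1): both already in same component {0,1,4,5}. No change.
New components: {0,1,4,5} {2,3}
Are 3 and 4 in the same component? no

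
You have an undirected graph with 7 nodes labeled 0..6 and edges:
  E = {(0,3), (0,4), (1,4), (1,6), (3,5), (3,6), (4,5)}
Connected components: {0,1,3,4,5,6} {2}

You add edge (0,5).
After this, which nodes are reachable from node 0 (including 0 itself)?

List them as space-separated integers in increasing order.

Before: nodes reachable from 0: {0,1,3,4,5,6}
Adding (0,5): both endpoints already in same component. Reachability from 0 unchanged.
After: nodes reachable from 0: {0,1,3,4,5,6}

Answer: 0 1 3 4 5 6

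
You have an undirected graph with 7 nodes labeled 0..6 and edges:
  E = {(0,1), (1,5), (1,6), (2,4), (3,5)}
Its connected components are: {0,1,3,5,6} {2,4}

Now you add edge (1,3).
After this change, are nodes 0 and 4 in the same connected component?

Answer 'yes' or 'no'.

Answer: no

Derivation:
Initial components: {0,1,3,5,6} {2,4}
Adding edge (1,3): both already in same component {0,1,3,5,6}. No change.
New components: {0,1,3,5,6} {2,4}
Are 0 and 4 in the same component? no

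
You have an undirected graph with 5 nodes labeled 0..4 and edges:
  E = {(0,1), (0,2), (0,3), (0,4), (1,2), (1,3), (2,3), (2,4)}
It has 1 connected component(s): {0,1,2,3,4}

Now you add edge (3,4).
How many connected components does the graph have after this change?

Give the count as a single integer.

Answer: 1

Derivation:
Initial component count: 1
Add (3,4): endpoints already in same component. Count unchanged: 1.
New component count: 1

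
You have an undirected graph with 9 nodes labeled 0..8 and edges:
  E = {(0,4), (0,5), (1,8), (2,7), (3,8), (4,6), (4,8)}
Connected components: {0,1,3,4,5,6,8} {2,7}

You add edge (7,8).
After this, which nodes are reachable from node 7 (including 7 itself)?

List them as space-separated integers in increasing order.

Before: nodes reachable from 7: {2,7}
Adding (7,8): merges 7's component with another. Reachability grows.
After: nodes reachable from 7: {0,1,2,3,4,5,6,7,8}

Answer: 0 1 2 3 4 5 6 7 8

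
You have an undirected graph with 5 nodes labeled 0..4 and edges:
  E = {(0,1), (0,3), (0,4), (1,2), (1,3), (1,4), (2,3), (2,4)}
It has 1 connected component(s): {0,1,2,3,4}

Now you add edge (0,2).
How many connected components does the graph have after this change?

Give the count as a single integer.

Answer: 1

Derivation:
Initial component count: 1
Add (0,2): endpoints already in same component. Count unchanged: 1.
New component count: 1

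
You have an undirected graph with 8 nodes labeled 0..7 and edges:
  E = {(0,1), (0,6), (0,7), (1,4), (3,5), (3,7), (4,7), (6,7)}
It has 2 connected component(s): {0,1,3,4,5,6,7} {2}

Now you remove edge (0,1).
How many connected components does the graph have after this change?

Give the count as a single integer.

Answer: 2

Derivation:
Initial component count: 2
Remove (0,1): not a bridge. Count unchanged: 2.
  After removal, components: {0,1,3,4,5,6,7} {2}
New component count: 2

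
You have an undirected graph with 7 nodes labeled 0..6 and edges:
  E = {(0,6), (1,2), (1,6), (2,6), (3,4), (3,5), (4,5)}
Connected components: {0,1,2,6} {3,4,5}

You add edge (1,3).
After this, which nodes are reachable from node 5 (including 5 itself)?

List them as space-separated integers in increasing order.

Answer: 0 1 2 3 4 5 6

Derivation:
Before: nodes reachable from 5: {3,4,5}
Adding (1,3): merges 5's component with another. Reachability grows.
After: nodes reachable from 5: {0,1,2,3,4,5,6}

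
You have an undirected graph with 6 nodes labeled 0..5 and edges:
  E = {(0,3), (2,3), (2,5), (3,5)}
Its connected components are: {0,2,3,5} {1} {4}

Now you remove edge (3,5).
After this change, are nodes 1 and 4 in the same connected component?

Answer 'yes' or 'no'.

Initial components: {0,2,3,5} {1} {4}
Removing edge (3,5): not a bridge — component count unchanged at 3.
New components: {0,2,3,5} {1} {4}
Are 1 and 4 in the same component? no

Answer: no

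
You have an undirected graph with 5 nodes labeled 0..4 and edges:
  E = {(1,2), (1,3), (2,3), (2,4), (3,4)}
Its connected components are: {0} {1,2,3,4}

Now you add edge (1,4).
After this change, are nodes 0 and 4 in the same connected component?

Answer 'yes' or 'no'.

Initial components: {0} {1,2,3,4}
Adding edge (1,4): both already in same component {1,2,3,4}. No change.
New components: {0} {1,2,3,4}
Are 0 and 4 in the same component? no

Answer: no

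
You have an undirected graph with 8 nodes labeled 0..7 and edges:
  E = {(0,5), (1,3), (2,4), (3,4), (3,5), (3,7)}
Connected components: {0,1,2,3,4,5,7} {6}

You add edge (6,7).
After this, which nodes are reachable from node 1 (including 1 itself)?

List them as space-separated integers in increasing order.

Answer: 0 1 2 3 4 5 6 7

Derivation:
Before: nodes reachable from 1: {0,1,2,3,4,5,7}
Adding (6,7): merges 1's component with another. Reachability grows.
After: nodes reachable from 1: {0,1,2,3,4,5,6,7}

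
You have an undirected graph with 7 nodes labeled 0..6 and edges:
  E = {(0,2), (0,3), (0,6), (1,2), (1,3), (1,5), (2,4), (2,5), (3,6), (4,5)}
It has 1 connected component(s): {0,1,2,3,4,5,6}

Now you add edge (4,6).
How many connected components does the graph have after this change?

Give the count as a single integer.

Initial component count: 1
Add (4,6): endpoints already in same component. Count unchanged: 1.
New component count: 1

Answer: 1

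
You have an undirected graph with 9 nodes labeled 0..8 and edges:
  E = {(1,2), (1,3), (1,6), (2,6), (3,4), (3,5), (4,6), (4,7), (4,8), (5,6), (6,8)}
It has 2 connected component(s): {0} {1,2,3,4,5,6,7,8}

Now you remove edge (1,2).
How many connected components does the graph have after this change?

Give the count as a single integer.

Initial component count: 2
Remove (1,2): not a bridge. Count unchanged: 2.
  After removal, components: {0} {1,2,3,4,5,6,7,8}
New component count: 2

Answer: 2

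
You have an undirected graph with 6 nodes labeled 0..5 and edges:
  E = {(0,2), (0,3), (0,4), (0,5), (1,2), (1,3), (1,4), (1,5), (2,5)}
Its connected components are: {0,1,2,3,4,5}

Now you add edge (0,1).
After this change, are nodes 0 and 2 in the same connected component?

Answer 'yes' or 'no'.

Initial components: {0,1,2,3,4,5}
Adding edge (0,1): both already in same component {0,1,2,3,4,5}. No change.
New components: {0,1,2,3,4,5}
Are 0 and 2 in the same component? yes

Answer: yes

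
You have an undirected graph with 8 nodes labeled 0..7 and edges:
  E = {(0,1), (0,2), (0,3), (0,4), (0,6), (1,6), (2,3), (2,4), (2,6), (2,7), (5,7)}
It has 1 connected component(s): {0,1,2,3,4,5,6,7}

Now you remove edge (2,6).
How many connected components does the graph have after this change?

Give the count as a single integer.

Answer: 1

Derivation:
Initial component count: 1
Remove (2,6): not a bridge. Count unchanged: 1.
  After removal, components: {0,1,2,3,4,5,6,7}
New component count: 1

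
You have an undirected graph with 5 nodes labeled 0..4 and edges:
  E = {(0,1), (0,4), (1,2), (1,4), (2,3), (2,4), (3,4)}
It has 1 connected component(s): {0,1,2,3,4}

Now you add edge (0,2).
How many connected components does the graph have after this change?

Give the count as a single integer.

Answer: 1

Derivation:
Initial component count: 1
Add (0,2): endpoints already in same component. Count unchanged: 1.
New component count: 1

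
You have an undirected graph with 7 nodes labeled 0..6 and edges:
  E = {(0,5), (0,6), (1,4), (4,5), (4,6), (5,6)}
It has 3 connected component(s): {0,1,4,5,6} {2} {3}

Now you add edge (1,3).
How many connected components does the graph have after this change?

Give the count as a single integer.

Initial component count: 3
Add (1,3): merges two components. Count decreases: 3 -> 2.
New component count: 2

Answer: 2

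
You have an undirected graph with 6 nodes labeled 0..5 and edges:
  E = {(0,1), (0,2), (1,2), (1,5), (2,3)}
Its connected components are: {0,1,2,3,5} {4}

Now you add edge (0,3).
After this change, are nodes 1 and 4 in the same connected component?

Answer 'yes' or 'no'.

Answer: no

Derivation:
Initial components: {0,1,2,3,5} {4}
Adding edge (0,3): both already in same component {0,1,2,3,5}. No change.
New components: {0,1,2,3,5} {4}
Are 1 and 4 in the same component? no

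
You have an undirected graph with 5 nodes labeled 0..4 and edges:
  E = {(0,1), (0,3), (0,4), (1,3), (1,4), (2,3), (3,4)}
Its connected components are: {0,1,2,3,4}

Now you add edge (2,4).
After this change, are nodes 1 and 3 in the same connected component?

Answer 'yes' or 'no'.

Answer: yes

Derivation:
Initial components: {0,1,2,3,4}
Adding edge (2,4): both already in same component {0,1,2,3,4}. No change.
New components: {0,1,2,3,4}
Are 1 and 3 in the same component? yes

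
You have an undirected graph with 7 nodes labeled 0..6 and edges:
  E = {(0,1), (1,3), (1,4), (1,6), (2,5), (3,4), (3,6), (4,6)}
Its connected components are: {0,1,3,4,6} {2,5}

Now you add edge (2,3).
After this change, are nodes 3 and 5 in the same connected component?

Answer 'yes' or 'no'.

Answer: yes

Derivation:
Initial components: {0,1,3,4,6} {2,5}
Adding edge (2,3): merges {2,5} and {0,1,3,4,6}.
New components: {0,1,2,3,4,5,6}
Are 3 and 5 in the same component? yes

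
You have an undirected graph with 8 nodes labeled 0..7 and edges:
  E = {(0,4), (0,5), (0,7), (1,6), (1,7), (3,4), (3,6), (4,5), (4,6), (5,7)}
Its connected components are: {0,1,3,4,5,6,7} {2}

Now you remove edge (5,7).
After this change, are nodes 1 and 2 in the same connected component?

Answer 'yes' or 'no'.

Initial components: {0,1,3,4,5,6,7} {2}
Removing edge (5,7): not a bridge — component count unchanged at 2.
New components: {0,1,3,4,5,6,7} {2}
Are 1 and 2 in the same component? no

Answer: no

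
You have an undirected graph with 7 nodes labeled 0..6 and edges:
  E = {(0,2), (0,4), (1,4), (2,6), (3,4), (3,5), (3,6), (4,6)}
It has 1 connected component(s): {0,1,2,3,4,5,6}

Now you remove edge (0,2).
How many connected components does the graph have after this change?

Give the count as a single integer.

Answer: 1

Derivation:
Initial component count: 1
Remove (0,2): not a bridge. Count unchanged: 1.
  After removal, components: {0,1,2,3,4,5,6}
New component count: 1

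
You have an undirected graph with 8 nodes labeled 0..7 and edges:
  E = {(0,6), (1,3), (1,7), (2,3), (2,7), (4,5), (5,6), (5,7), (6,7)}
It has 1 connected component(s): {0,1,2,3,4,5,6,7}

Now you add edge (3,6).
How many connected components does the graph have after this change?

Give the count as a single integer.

Initial component count: 1
Add (3,6): endpoints already in same component. Count unchanged: 1.
New component count: 1

Answer: 1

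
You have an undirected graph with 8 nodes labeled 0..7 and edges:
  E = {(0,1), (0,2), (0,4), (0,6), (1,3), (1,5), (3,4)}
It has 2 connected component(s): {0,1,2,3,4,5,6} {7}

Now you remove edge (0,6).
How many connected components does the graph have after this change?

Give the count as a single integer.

Answer: 3

Derivation:
Initial component count: 2
Remove (0,6): it was a bridge. Count increases: 2 -> 3.
  After removal, components: {0,1,2,3,4,5} {6} {7}
New component count: 3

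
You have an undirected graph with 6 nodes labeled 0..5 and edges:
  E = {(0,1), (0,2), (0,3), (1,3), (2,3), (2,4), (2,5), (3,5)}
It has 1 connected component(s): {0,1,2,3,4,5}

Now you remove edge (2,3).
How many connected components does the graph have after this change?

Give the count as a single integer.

Answer: 1

Derivation:
Initial component count: 1
Remove (2,3): not a bridge. Count unchanged: 1.
  After removal, components: {0,1,2,3,4,5}
New component count: 1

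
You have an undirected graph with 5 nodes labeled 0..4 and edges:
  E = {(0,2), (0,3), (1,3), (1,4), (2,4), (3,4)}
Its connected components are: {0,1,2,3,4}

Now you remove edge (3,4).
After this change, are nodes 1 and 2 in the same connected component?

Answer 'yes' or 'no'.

Answer: yes

Derivation:
Initial components: {0,1,2,3,4}
Removing edge (3,4): not a bridge — component count unchanged at 1.
New components: {0,1,2,3,4}
Are 1 and 2 in the same component? yes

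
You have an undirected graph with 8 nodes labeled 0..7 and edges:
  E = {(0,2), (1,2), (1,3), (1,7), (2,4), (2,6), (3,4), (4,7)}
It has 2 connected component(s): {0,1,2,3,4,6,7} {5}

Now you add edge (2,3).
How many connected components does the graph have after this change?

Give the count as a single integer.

Initial component count: 2
Add (2,3): endpoints already in same component. Count unchanged: 2.
New component count: 2

Answer: 2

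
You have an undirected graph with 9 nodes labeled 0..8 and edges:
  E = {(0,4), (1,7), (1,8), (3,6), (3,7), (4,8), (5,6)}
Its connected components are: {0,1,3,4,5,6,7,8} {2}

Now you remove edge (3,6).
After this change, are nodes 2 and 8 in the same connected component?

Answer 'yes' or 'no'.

Initial components: {0,1,3,4,5,6,7,8} {2}
Removing edge (3,6): it was a bridge — component count 2 -> 3.
New components: {0,1,3,4,7,8} {2} {5,6}
Are 2 and 8 in the same component? no

Answer: no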